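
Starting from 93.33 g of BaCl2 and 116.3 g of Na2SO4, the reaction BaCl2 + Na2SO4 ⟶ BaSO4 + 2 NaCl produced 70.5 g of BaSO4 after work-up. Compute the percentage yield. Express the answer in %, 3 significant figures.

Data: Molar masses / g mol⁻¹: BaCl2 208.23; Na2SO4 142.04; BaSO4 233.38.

n(BaCl2) = 93.33 / 208.23 = 0.4482 mol
n(Na2SO4) = 116.3 / 142.04 = 0.8188 mol
n/ν for BaCl2 = 0.4482/1 = 0.4482
n/ν for Na2SO4 = 0.8188/1 = 0.8188
Smallest n/ν is BaCl2 → limiting reagent.
theoretical n(BaSO4) = (1/1) × 0.4482 = 0.4482 mol → 104.6 g
% yield = 70.5 / 104.6 × 100 = 67.40 %

67.4 %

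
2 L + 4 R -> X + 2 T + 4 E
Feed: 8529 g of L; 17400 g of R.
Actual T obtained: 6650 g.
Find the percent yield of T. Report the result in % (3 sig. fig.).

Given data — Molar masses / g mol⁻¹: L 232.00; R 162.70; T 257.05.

n(L) = 8529 / 232.00 = 36.76 mol
n(R) = 17400 / 162.70 = 106.9 mol
n/ν for L = 36.76/2 = 18.38
n/ν for R = 106.9/4 = 26.73
Smallest n/ν is L → limiting reagent.
theoretical n(T) = (2/2) × 36.76 = 36.76 mol → 9449 g
% yield = 6650 / 9449 × 100 = 70.38 %

70.4 %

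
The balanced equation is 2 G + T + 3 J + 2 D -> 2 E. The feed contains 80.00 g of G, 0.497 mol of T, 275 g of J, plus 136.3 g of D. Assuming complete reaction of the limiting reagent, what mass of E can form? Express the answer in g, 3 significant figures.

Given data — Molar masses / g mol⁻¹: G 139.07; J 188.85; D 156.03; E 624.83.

359 g

n(G) = 80.00 / 139.07 = 0.5752 mol
n(T) = 0.4970 mol
n(J) = 275.0 / 188.85 = 1.456 mol
n(D) = 136.3 / 156.03 = 0.8735 mol
n/ν for G = 0.5752/2 = 0.2876
n/ν for T = 0.4970/1 = 0.4970
n/ν for J = 1.456/3 = 0.4853
n/ν for D = 0.8735/2 = 0.4368
Smallest n/ν is G → limiting reagent.
n(E) = (2/2) × 0.5752 = 0.5752 mol
mass = 0.5752 × 624.83 = 359.4 g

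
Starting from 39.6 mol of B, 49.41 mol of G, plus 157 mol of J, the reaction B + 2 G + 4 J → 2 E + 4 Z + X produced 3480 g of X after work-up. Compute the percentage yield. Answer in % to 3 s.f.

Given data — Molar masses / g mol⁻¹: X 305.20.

n(B) = 39.60 mol
n(G) = 49.41 mol
n(J) = 157.0 mol
n/ν for B = 39.60/1 = 39.60
n/ν for G = 49.41/2 = 24.71
n/ν for J = 157.0/4 = 39.25
Smallest n/ν is G → limiting reagent.
theoretical n(X) = (1/2) × 49.41 = 24.71 mol → 7541 g
% yield = 3480 / 7541 × 100 = 46.15 %

46.2 %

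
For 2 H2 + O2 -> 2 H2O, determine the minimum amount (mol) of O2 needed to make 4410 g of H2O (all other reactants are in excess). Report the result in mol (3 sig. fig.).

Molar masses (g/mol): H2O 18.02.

122 mol

n(H2O) = 4410 / 18.02 = 244.7 mol
n(O2) = (1/2) × 244.7 = 122.4 mol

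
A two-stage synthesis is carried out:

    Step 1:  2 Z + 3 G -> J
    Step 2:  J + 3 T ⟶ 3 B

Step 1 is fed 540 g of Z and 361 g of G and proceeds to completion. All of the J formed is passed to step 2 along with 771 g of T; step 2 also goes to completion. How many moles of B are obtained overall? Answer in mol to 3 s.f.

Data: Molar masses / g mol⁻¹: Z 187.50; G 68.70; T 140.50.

4.32 mol

Step 1:
n(Z) = 540.0 / 187.50 = 2.880 mol
n(G) = 361.0 / 68.70 = 5.255 mol
n/ν for Z = 2.880/2 = 1.440
n/ν for G = 5.255/3 = 1.752
Smallest n/ν is Z → limiting reagent.
n(J) produced = (1/2) × 2.880 = 1.440 mol
Step 2:
n(J) available = 1.440 mol
n(T) = 771.0 / 140.50 = 5.488 mol
n/ν for J = 1.440/1 = 1.440
n/ν for T = 5.488/3 = 1.829
Smallest n/ν is J → limiting reagent.
n(B) = (3/1) × 1.440 = 4.320 mol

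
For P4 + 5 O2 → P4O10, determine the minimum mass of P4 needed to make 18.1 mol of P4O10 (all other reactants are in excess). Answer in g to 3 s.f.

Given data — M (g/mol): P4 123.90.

n(P4O10) = 18.10 mol
n(P4) = (1/1) × 18.10 = 18.10 mol
mass = 18.10 × 123.90 = 2243 g

2240 g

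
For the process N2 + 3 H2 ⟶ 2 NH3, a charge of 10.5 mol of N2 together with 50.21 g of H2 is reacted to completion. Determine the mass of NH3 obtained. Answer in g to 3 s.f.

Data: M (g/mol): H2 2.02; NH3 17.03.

282 g

n(N2) = 10.50 mol
n(H2) = 50.21 / 2.02 = 24.86 mol
n/ν for N2 = 10.50/1 = 10.50
n/ν for H2 = 24.86/3 = 8.287
Smallest n/ν is H2 → limiting reagent.
n(NH3) = (2/3) × 24.86 = 16.57 mol
mass = 16.57 × 17.03 = 282.2 g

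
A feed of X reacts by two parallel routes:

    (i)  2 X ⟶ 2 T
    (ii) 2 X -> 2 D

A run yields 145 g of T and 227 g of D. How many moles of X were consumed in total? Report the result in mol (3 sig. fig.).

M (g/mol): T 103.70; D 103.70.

3.59 mol

n(T) = 145 / 103.70 = 1.398 mol
n(D) = 227 / 103.70 = 2.189 mol
n(X) via (i) = (2/2)×1.398 = 1.398 mol
n(X) via (ii) = (2/2)×2.189 = 2.189 mol
total n(X) = 1.398 + 2.189 = 3.587 mol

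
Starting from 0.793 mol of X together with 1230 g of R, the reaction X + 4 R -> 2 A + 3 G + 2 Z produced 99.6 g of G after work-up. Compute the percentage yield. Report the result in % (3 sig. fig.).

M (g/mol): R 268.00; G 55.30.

75.7 %

n(X) = 0.7930 mol
n(R) = 1230 / 268.00 = 4.590 mol
n/ν → X: 0.7930, R: 1.148; X is limiting.
theoretical n(G) = (3/1) × 0.7930 = 2.379 mol → 131.6 g
% yield = 99.6 / 131.6 × 100 = 75.68 %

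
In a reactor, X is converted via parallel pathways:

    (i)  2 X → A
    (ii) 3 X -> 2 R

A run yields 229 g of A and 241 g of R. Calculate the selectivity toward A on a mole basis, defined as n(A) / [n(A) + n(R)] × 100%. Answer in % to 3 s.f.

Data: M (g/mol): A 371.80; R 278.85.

41.6 %

n(A) = 229 / 371.80 = 0.6159 mol
n(R) = 241 / 278.85 = 0.8643 mol
selectivity = 0.6159/(0.6159+0.8643) × 100 = 41.61 %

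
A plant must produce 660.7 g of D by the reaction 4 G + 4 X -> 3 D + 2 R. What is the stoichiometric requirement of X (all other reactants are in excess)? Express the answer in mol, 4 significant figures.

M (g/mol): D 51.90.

n(D) = 660.7 / 51.90 = 12.73 mol
n(X) = (4/3) × 12.73 = 16.97 mol

16.97 mol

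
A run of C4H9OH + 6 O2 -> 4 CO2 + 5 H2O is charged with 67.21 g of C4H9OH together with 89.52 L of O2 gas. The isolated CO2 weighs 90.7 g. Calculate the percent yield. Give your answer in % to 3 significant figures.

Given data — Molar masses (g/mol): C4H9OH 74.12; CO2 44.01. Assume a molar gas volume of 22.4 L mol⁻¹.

77.4 %

n(C4H9OH) = 67.21 / 74.12 = 0.9068 mol
n(O2) = 89.52 / 22.4 = 3.996 mol
n/ν → C4H9OH: 0.9068, O2: 0.6660; O2 is limiting.
theoretical n(CO2) = (4/6) × 3.996 = 2.664 mol → 117.2 g
% yield = 90.7 / 117.2 × 100 = 77.39 %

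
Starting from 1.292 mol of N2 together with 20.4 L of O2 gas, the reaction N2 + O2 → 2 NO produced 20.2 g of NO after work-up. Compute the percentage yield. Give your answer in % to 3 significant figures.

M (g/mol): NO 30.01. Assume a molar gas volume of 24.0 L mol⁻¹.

39.6 %

n(N2) = 1.292 mol
n(O2) = 20.40 / 24.0 = 0.8500 mol
n/ν for N2 = 1.292/1 = 1.292
n/ν for O2 = 0.8500/1 = 0.8500
Smallest n/ν is O2 → limiting reagent.
theoretical n(NO) = (2/1) × 0.8500 = 1.700 mol → 51.02 g
% yield = 20.2 / 51.02 × 100 = 39.59 %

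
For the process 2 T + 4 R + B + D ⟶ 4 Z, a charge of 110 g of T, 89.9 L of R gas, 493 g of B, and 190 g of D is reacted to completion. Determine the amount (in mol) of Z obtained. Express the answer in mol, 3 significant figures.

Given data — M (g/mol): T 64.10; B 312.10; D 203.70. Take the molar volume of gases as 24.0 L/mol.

3.43 mol

n(T) = 110.0 / 64.10 = 1.716 mol
n(R) = 89.90 / 24.0 = 3.746 mol
n(B) = 493.0 / 312.10 = 1.580 mol
n(D) = 190.0 / 203.70 = 0.9327 mol
n/ν → T: 0.8580, R: 0.9365, B: 1.580, D: 0.9327; T is limiting.
n(Z) = (4/2) × 1.716 = 3.432 mol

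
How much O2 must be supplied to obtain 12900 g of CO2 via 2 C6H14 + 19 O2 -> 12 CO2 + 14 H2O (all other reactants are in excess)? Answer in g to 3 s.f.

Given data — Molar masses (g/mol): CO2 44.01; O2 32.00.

14900 g

n(CO2) = 12900 / 44.01 = 293.1 mol
n(O2) = (19/12) × 293.1 = 464.1 mol
mass = 464.1 × 32.00 = 14850 g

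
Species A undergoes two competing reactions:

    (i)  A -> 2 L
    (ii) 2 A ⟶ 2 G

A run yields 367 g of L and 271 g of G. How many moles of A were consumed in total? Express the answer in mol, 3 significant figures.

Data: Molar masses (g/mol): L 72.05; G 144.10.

n(L) = 367 / 72.05 = 5.094 mol
n(G) = 271 / 144.10 = 1.881 mol
n(A) via (i) = (1/2)×5.094 = 2.547 mol
n(A) via (ii) = (2/2)×1.881 = 1.881 mol
total n(A) = 2.547 + 1.881 = 4.428 mol

4.43 mol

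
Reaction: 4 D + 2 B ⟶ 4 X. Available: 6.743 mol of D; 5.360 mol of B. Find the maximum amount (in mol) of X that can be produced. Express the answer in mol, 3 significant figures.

n(D) = 6.743 mol
n(B) = 5.360 mol
n/ν → D: 1.686, B: 2.680; D is limiting.
n(X) = (4/4) × 6.743 = 6.743 mol

6.74 mol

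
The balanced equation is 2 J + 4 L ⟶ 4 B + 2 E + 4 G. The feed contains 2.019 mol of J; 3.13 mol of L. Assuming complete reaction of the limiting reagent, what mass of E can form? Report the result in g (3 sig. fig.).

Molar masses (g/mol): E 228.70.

358 g

n(J) = 2.019 mol
n(L) = 3.130 mol
n/ν for J = 2.019/2 = 1.010
n/ν for L = 3.130/4 = 0.7825
Smallest n/ν is L → limiting reagent.
n(E) = (2/4) × 3.130 = 1.565 mol
mass = 1.565 × 228.70 = 357.9 g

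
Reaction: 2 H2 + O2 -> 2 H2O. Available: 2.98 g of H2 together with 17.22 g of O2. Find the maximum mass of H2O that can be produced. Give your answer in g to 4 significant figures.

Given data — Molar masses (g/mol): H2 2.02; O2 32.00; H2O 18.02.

19.39 g

n(H2) = 2.980 / 2.02 = 1.475 mol
n(O2) = 17.22 / 32.00 = 0.5381 mol
n/ν for H2 = 1.475/2 = 0.7375
n/ν for O2 = 0.5381/1 = 0.5381
Smallest n/ν is O2 → limiting reagent.
n(H2O) = (2/1) × 0.5381 = 1.076 mol
mass = 1.076 × 18.02 = 19.39 g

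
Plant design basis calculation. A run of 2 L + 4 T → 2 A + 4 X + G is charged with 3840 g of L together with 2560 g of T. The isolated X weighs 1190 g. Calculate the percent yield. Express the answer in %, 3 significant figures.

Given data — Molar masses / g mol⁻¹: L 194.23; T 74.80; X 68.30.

50.9 %

n(L) = 3840 / 194.23 = 19.77 mol
n(T) = 2560 / 74.80 = 34.22 mol
n/ν → L: 9.885, T: 8.555; T is limiting.
theoretical n(X) = (4/4) × 34.22 = 34.22 mol → 2337 g
% yield = 1190 / 2337 × 100 = 50.92 %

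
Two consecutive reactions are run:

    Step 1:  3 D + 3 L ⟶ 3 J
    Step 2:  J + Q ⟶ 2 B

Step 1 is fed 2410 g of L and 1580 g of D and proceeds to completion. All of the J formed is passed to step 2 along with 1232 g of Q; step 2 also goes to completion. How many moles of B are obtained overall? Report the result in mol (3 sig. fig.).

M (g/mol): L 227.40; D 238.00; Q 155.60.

13.3 mol

Step 1:
n(L) = 2410 / 227.40 = 10.60 mol
n(D) = 1580 / 238.00 = 6.639 mol
n/ν for L = 10.60/3 = 3.533
n/ν for D = 6.639/3 = 2.213
Smallest n/ν is D → limiting reagent.
n(J) produced = (3/3) × 6.639 = 6.639 mol
Step 2:
n(J) available = 6.639 mol
n(Q) = 1232 / 155.60 = 7.918 mol
n/ν for J = 6.639/1 = 6.639
n/ν for Q = 7.918/1 = 7.918
Smallest n/ν is J → limiting reagent.
n(B) = (2/1) × 6.639 = 13.28 mol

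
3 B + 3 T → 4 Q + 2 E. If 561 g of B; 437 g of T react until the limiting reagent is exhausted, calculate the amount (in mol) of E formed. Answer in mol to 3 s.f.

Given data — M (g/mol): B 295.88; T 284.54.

n(B) = 561.0 / 295.88 = 1.896 mol
n(T) = 437.0 / 284.54 = 1.536 mol
n/ν for B = 1.896/3 = 0.6320
n/ν for T = 1.536/3 = 0.5120
Smallest n/ν is T → limiting reagent.
n(E) = (2/3) × 1.536 = 1.024 mol

1.02 mol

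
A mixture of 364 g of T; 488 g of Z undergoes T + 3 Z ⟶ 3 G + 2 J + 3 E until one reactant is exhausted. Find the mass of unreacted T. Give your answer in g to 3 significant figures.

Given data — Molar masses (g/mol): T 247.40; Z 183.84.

n(T) = 364.0 / 247.40 = 1.471 mol
n(Z) = 488.0 / 183.84 = 2.654 mol
n/ν for T = 1.471/1 = 1.471
n/ν for Z = 2.654/3 = 0.8847
Smallest n/ν is Z → limiting reagent.
T consumed = (1/3) × 2.654 = 0.8847 mol
T remaining = 1.471 − 0.8847 = 0.5863 mol
mass = 0.5863 × 247.40 = 145.1 g

145 g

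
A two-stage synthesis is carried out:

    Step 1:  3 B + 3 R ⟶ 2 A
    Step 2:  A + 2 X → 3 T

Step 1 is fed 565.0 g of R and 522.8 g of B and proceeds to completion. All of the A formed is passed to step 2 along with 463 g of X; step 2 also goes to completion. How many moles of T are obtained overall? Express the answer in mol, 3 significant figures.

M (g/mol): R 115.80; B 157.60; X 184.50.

Step 1:
n(R) = 565.0 / 115.80 = 4.879 mol
n(B) = 522.8 / 157.60 = 3.317 mol
n/ν for R = 4.879/3 = 1.626
n/ν for B = 3.317/3 = 1.106
Smallest n/ν is B → limiting reagent.
n(A) produced = (2/3) × 3.317 = 2.211 mol
Step 2:
n(A) available = 2.211 mol
n(X) = 463.0 / 184.50 = 2.509 mol
n/ν for A = 2.211/1 = 2.211
n/ν for X = 2.509/2 = 1.255
Smallest n/ν is X → limiting reagent.
n(T) = (3/2) × 2.509 = 3.764 mol

3.76 mol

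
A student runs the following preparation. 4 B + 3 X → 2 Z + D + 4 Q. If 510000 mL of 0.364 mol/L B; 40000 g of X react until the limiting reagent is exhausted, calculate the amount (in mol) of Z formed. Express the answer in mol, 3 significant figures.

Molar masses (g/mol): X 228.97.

92.8 mol

n(B) = 0.364 × 510000/1000 = 185.6 mol
n(X) = 40000 / 228.97 = 174.7 mol
n/ν for B = 185.6/4 = 46.40
n/ν for X = 174.7/3 = 58.23
Smallest n/ν is B → limiting reagent.
n(Z) = (2/4) × 185.6 = 92.80 mol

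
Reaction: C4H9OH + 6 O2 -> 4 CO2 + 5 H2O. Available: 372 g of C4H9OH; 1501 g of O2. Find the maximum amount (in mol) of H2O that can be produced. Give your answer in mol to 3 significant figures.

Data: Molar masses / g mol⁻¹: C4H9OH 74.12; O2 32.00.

25.1 mol

n(C4H9OH) = 372.0 / 74.12 = 5.019 mol
n(O2) = 1501 / 32.00 = 46.91 mol
n/ν → C4H9OH: 5.019, O2: 7.818; C4H9OH is limiting.
n(H2O) = (5/1) × 5.019 = 25.10 mol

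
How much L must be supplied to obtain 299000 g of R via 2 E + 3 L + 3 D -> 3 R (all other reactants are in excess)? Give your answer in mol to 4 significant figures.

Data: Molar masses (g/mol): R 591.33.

n(R) = 299000 / 591.33 = 505.6 mol
n(L) = (3/3) × 505.6 = 505.6 mol

505.6 mol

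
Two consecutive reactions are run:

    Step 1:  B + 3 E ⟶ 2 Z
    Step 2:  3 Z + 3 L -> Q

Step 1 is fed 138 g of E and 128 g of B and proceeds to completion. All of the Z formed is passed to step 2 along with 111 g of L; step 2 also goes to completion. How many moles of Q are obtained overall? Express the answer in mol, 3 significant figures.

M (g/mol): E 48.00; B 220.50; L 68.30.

0.387 mol

Step 1:
n(E) = 138.0 / 48.00 = 2.875 mol
n(B) = 128.0 / 220.50 = 0.5805 mol
n/ν → E: 0.9583, B: 0.5805; B is limiting.
n(Z) produced = (2/1) × 0.5805 = 1.161 mol
Step 2:
n(Z) available = 1.161 mol
n(L) = 111.0 / 68.30 = 1.625 mol
n/ν → Z: 0.3870, L: 0.5417; Z is limiting.
n(Q) = (1/3) × 1.161 = 0.3870 mol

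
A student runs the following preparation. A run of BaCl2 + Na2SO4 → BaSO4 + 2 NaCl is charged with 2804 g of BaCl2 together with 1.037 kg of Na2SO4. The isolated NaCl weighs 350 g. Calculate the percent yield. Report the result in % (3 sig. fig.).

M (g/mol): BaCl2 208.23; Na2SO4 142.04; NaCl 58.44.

41.0 %

n(BaCl2) = 2804 / 208.23 = 13.47 mol
n(Na2SO4) = 1.037×1000 / 142.04 = 7.301 mol
n/ν for BaCl2 = 13.47/1 = 13.47
n/ν for Na2SO4 = 7.301/1 = 7.301
Smallest n/ν is Na2SO4 → limiting reagent.
theoretical n(NaCl) = (2/1) × 7.301 = 14.60 mol → 853.2 g
% yield = 350 / 853.2 × 100 = 41.02 %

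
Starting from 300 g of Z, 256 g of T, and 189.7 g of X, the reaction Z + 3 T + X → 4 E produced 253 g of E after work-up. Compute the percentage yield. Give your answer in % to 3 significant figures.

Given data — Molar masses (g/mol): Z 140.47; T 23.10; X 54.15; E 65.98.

44.9 %

n(Z) = 300.0 / 140.47 = 2.136 mol
n(T) = 256.0 / 23.10 = 11.08 mol
n(X) = 189.7 / 54.15 = 3.503 mol
n/ν for Z = 2.136/1 = 2.136
n/ν for T = 11.08/3 = 3.693
n/ν for X = 3.503/1 = 3.503
Smallest n/ν is Z → limiting reagent.
theoretical n(E) = (4/1) × 2.136 = 8.544 mol → 563.7 g
% yield = 253 / 563.7 × 100 = 44.88 %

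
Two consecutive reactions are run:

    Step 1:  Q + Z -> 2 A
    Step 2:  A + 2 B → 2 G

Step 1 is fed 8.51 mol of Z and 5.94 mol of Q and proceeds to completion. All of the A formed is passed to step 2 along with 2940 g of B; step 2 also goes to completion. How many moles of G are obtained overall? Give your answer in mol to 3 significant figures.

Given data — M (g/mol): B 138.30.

Step 1:
n(Z) = 8.510 mol
n(Q) = 5.940 mol
n/ν → Z: 8.510, Q: 5.940; Q is limiting.
n(A) produced = (2/1) × 5.940 = 11.88 mol
Step 2:
n(A) available = 11.88 mol
n(B) = 2940 / 138.30 = 21.26 mol
n/ν → A: 11.88, B: 10.63; B is limiting.
n(G) = (2/2) × 21.26 = 21.26 mol

21.3 mol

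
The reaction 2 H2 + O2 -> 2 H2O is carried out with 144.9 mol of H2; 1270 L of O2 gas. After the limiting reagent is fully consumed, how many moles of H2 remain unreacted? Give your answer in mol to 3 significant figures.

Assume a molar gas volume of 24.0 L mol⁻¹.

39.1 mol

n(H2) = 144.9 mol
n(O2) = 1270 / 24.0 = 52.92 mol
n/ν → H2: 72.45, O2: 52.92; O2 is limiting.
H2 consumed = (2/1) × 52.92 = 105.8 mol
H2 remaining = 144.9 − 105.8 = 39.10 mol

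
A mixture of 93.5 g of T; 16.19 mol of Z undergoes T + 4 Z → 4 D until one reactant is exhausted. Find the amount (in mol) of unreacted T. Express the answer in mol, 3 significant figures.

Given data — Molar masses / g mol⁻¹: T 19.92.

0.646 mol

n(T) = 93.50 / 19.92 = 4.694 mol
n(Z) = 16.19 mol
n/ν for T = 4.694/1 = 4.694
n/ν for Z = 16.19/4 = 4.048
Smallest n/ν is Z → limiting reagent.
T consumed = (1/4) × 16.19 = 4.048 mol
T remaining = 4.694 − 4.048 = 0.6460 mol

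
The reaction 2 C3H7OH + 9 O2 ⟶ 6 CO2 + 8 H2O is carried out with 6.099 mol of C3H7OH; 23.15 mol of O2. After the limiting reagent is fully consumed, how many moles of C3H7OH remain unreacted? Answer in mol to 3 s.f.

0.955 mol

n(C3H7OH) = 6.099 mol
n(O2) = 23.15 mol
n/ν → C3H7OH: 3.050, O2: 2.572; O2 is limiting.
C3H7OH consumed = (2/9) × 23.15 = 5.144 mol
C3H7OH remaining = 6.099 − 5.144 = 0.9550 mol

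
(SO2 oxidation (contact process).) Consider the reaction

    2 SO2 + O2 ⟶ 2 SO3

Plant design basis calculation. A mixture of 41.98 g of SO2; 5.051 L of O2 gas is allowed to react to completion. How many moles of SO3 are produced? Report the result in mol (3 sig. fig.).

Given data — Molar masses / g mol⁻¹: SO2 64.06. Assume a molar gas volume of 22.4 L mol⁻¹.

0.451 mol

n(SO2) = 41.98 / 64.06 = 0.6553 mol
n(O2) = 5.051 / 22.4 = 0.2255 mol
n/ν for SO2 = 0.6553/2 = 0.3277
n/ν for O2 = 0.2255/1 = 0.2255
Smallest n/ν is O2 → limiting reagent.
n(SO3) = (2/1) × 0.2255 = 0.4510 mol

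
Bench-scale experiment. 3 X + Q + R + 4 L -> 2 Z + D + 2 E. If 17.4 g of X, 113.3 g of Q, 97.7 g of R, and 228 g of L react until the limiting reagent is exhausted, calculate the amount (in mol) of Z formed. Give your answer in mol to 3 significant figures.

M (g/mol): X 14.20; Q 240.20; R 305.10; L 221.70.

n(X) = 17.40 / 14.20 = 1.225 mol
n(Q) = 113.3 / 240.20 = 0.4717 mol
n(R) = 97.70 / 305.10 = 0.3202 mol
n(L) = 228.0 / 221.70 = 1.028 mol
n/ν → X: 0.4083, Q: 0.4717, R: 0.3202, L: 0.2570; L is limiting.
n(Z) = (2/4) × 1.028 = 0.5140 mol

0.514 mol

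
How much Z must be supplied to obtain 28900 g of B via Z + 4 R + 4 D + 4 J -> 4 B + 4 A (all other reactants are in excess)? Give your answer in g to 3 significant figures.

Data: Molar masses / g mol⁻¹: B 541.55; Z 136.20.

n(B) = 28900 / 541.55 = 53.37 mol
n(Z) = (1/4) × 53.37 = 13.34 mol
mass = 13.34 × 136.20 = 1817 g

1820 g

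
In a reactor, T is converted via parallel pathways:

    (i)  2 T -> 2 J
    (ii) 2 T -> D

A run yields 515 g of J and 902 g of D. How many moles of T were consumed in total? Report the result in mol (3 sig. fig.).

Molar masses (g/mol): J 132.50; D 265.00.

n(J) = 515 / 132.50 = 3.887 mol
n(D) = 902 / 265.00 = 3.404 mol
n(T) via (i) = (2/2)×3.887 = 3.887 mol
n(T) via (ii) = (2/1)×3.404 = 6.808 mol
total n(T) = 3.887 + 6.808 = 10.70 mol

10.7 mol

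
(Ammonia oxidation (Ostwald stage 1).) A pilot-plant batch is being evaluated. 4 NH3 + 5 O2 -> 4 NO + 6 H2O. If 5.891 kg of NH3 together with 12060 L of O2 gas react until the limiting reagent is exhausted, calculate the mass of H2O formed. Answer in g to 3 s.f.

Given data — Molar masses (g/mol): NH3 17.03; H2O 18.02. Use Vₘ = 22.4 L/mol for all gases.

9350 g

n(NH3) = 5.891×1000 / 17.03 = 345.9 mol
n(O2) = 12060 / 22.4 = 538.4 mol
n/ν → NH3: 86.48, O2: 107.7; NH3 is limiting.
n(H2O) = (6/4) × 345.9 = 518.9 mol
mass = 518.9 × 18.02 = 9351 g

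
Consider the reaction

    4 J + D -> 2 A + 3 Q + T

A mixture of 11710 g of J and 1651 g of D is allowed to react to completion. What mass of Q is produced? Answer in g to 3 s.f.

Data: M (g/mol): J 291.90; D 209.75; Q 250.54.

n(J) = 11710 / 291.90 = 40.12 mol
n(D) = 1651 / 209.75 = 7.871 mol
n/ν for J = 40.12/4 = 10.03
n/ν for D = 7.871/1 = 7.871
Smallest n/ν is D → limiting reagent.
n(Q) = (3/1) × 7.871 = 23.61 mol
mass = 23.61 × 250.54 = 5915 g

5920 g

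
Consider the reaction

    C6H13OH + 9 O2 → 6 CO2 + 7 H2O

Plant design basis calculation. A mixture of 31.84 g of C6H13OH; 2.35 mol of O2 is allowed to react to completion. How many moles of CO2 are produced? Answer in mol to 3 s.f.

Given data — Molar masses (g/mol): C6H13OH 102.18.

1.57 mol

n(C6H13OH) = 31.84 / 102.18 = 0.3116 mol
n(O2) = 2.350 mol
n/ν for C6H13OH = 0.3116/1 = 0.3116
n/ν for O2 = 2.350/9 = 0.2611
Smallest n/ν is O2 → limiting reagent.
n(CO2) = (6/9) × 2.350 = 1.567 mol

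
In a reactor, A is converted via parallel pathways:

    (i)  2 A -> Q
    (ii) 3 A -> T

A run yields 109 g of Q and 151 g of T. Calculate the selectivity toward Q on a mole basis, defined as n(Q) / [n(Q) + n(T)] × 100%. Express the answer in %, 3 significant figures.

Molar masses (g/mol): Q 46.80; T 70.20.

52.0 %

n(Q) = 109 / 46.80 = 2.329 mol
n(T) = 151 / 70.20 = 2.151 mol
selectivity = 2.329/(2.329+2.151) × 100 = 51.99 %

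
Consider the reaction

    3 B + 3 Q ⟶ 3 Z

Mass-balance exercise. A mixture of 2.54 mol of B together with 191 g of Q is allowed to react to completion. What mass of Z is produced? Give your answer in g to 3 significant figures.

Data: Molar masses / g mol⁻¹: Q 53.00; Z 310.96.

n(B) = 2.540 mol
n(Q) = 191.0 / 53.00 = 3.604 mol
n/ν for B = 2.540/3 = 0.8467
n/ν for Q = 3.604/3 = 1.201
Smallest n/ν is B → limiting reagent.
n(Z) = (3/3) × 2.540 = 2.540 mol
mass = 2.540 × 310.96 = 789.8 g

790 g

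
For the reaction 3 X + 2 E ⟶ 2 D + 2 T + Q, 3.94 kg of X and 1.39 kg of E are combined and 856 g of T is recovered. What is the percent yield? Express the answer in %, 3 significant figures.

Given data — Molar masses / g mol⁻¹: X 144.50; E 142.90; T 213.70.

41.2 %

n(X) = 3.940×1000 / 144.50 = 27.27 mol
n(E) = 1.390×1000 / 142.90 = 9.727 mol
n/ν → X: 9.090, E: 4.864; E is limiting.
theoretical n(T) = (2/2) × 9.727 = 9.727 mol → 2079 g
% yield = 856 / 2079 × 100 = 41.17 %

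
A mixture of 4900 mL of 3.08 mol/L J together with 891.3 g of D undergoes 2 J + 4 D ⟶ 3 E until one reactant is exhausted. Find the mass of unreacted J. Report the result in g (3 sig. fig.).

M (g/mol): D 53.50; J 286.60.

1940 g

n(J) = 3.08 × 4900/1000 = 15.09 mol
n(D) = 891.3 / 53.50 = 16.66 mol
n/ν → J: 7.545, D: 4.165; D is limiting.
J consumed = (2/4) × 16.66 = 8.330 mol
J remaining = 15.09 − 8.330 = 6.760 mol
mass = 6.760 × 286.60 = 1937 g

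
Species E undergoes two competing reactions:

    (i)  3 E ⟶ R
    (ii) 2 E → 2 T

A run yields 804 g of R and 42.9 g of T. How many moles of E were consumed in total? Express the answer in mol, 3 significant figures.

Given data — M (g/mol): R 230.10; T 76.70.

n(R) = 804 / 230.10 = 3.494 mol
n(T) = 42.9 / 76.70 = 0.5593 mol
n(E) via (i) = (3/1)×3.494 = 10.48 mol
n(E) via (ii) = (2/2)×0.5593 = 0.5593 mol
total n(E) = 10.48 + 0.5593 = 11.04 mol

11.0 mol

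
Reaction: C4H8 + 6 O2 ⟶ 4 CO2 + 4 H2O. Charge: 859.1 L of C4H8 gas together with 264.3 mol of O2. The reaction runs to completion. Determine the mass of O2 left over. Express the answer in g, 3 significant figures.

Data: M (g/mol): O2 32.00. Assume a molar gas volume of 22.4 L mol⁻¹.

n(C4H8) = 859.1 / 22.4 = 38.35 mol
n(O2) = 264.3 mol
n/ν → C4H8: 38.35, O2: 44.05; C4H8 is limiting.
O2 consumed = (6/1) × 38.35 = 230.1 mol
O2 remaining = 264.3 − 230.1 = 34.20 mol
mass = 34.20 × 32.00 = 1094 g

1090 g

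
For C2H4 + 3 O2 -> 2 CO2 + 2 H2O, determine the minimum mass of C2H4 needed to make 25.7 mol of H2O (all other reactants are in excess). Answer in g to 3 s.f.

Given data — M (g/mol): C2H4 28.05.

n(H2O) = 25.70 mol
n(C2H4) = (1/2) × 25.70 = 12.85 mol
mass = 12.85 × 28.05 = 360.4 g

360 g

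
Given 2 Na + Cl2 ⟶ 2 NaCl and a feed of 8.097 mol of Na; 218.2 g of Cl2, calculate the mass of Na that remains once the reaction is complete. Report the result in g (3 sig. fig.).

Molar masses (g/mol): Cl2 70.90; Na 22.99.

n(Na) = 8.097 mol
n(Cl2) = 218.2 / 70.90 = 3.078 mol
n/ν for Na = 8.097/2 = 4.049
n/ν for Cl2 = 3.078/1 = 3.078
Smallest n/ν is Cl2 → limiting reagent.
Na consumed = (2/1) × 3.078 = 6.156 mol
Na remaining = 8.097 − 6.156 = 1.941 mol
mass = 1.941 × 22.99 = 44.62 g

44.6 g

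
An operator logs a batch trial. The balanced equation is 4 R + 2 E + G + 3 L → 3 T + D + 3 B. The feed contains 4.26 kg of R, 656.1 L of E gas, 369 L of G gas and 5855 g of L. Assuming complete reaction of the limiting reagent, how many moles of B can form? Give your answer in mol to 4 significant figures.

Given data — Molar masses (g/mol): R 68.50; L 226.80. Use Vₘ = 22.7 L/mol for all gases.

25.82 mol

n(R) = 4.260×1000 / 68.50 = 62.19 mol
n(E) = 656.1 / 22.7 = 28.90 mol
n(G) = 369.0 / 22.7 = 16.26 mol
n(L) = 5855 / 226.80 = 25.82 mol
n/ν → R: 15.55, E: 14.45, G: 16.26, L: 8.607; L is limiting.
n(B) = (3/3) × 25.82 = 25.82 mol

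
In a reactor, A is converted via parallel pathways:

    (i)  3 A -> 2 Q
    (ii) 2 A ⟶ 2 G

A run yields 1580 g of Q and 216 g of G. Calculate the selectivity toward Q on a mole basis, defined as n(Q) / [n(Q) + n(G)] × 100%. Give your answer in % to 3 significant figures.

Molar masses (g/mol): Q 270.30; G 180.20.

83.0 %

n(Q) = 1580 / 270.30 = 5.845 mol
n(G) = 216 / 180.20 = 1.199 mol
selectivity = 5.845/(5.845+1.199) × 100 = 82.98 %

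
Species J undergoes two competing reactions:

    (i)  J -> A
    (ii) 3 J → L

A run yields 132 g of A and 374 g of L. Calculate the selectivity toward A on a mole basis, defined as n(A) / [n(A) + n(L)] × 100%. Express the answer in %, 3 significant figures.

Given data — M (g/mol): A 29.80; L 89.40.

51.4 %

n(A) = 132 / 29.80 = 4.430 mol
n(L) = 374 / 89.40 = 4.183 mol
selectivity = 4.430/(4.430+4.183) × 100 = 51.43 %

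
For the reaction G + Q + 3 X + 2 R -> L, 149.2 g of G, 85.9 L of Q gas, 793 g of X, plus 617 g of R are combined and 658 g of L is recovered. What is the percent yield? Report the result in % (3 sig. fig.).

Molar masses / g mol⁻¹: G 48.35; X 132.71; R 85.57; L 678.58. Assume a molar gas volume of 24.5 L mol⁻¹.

48.7 %

n(G) = 149.2 / 48.35 = 3.086 mol
n(Q) = 85.90 / 24.5 = 3.506 mol
n(X) = 793.0 / 132.71 = 5.975 mol
n(R) = 617.0 / 85.57 = 7.210 mol
n/ν for G = 3.086/1 = 3.086
n/ν for Q = 3.506/1 = 3.506
n/ν for X = 5.975/3 = 1.992
n/ν for R = 7.210/2 = 3.605
Smallest n/ν is X → limiting reagent.
theoretical n(L) = (1/3) × 5.975 = 1.992 mol → 1352 g
% yield = 658 / 1352 × 100 = 48.67 %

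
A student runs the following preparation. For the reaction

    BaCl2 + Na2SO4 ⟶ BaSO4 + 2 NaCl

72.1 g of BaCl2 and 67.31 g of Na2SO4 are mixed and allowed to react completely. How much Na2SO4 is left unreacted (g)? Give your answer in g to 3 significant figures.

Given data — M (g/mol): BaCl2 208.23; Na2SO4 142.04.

18.1 g

n(BaCl2) = 72.10 / 208.23 = 0.3463 mol
n(Na2SO4) = 67.31 / 142.04 = 0.4739 mol
n/ν for BaCl2 = 0.3463/1 = 0.3463
n/ν for Na2SO4 = 0.4739/1 = 0.4739
Smallest n/ν is BaCl2 → limiting reagent.
Na2SO4 consumed = (1/1) × 0.3463 = 0.3463 mol
Na2SO4 remaining = 0.4739 − 0.3463 = 0.1276 mol
mass = 0.1276 × 142.04 = 18.12 g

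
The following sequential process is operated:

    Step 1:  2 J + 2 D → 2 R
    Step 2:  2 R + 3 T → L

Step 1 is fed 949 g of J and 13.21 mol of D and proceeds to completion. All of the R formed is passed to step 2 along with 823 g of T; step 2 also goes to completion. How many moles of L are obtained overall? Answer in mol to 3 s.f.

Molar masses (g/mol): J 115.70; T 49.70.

Step 1:
n(J) = 949.0 / 115.70 = 8.202 mol
n(D) = 13.21 mol
n/ν for J = 8.202/2 = 4.101
n/ν for D = 13.21/2 = 6.605
Smallest n/ν is J → limiting reagent.
n(R) produced = (2/2) × 8.202 = 8.202 mol
Step 2:
n(R) available = 8.202 mol
n(T) = 823.0 / 49.70 = 16.56 mol
n/ν for R = 8.202/2 = 4.101
n/ν for T = 16.56/3 = 5.520
Smallest n/ν is R → limiting reagent.
n(L) = (1/2) × 8.202 = 4.101 mol

4.10 mol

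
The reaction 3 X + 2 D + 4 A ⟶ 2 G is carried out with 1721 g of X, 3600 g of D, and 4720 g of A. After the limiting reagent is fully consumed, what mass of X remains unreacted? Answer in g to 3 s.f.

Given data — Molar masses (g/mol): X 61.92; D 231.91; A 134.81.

279 g

n(X) = 1721 / 61.92 = 27.79 mol
n(D) = 3600 / 231.91 = 15.52 mol
n(A) = 4720 / 134.81 = 35.01 mol
n/ν for X = 27.79/3 = 9.263
n/ν for D = 15.52/2 = 7.760
n/ν for A = 35.01/4 = 8.753
Smallest n/ν is D → limiting reagent.
X consumed = (3/2) × 15.52 = 23.28 mol
X remaining = 27.79 − 23.28 = 4.510 mol
mass = 4.510 × 61.92 = 279.3 g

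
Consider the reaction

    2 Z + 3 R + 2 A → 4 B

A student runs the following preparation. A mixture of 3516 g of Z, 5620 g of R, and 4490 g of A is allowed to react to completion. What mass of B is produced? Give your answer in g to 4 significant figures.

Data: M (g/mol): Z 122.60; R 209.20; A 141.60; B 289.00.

n(Z) = 3516 / 122.60 = 28.68 mol
n(R) = 5620 / 209.20 = 26.86 mol
n(A) = 4490 / 141.60 = 31.71 mol
n/ν for Z = 28.68/2 = 14.34
n/ν for R = 26.86/3 = 8.953
n/ν for A = 31.71/2 = 15.86
Smallest n/ν is R → limiting reagent.
n(B) = (4/3) × 26.86 = 35.81 mol
mass = 35.81 × 289.00 = 10350 g

10350 g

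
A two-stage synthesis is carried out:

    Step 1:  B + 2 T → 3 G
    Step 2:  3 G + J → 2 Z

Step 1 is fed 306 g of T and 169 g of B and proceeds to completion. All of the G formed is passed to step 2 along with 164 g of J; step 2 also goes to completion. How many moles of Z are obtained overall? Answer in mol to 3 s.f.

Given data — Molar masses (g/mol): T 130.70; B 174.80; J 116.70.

1.93 mol

Step 1:
n(T) = 306.0 / 130.70 = 2.341 mol
n(B) = 169.0 / 174.80 = 0.9668 mol
n/ν → T: 1.171, B: 0.9668; B is limiting.
n(G) produced = (3/1) × 0.9668 = 2.900 mol
Step 2:
n(G) available = 2.900 mol
n(J) = 164.0 / 116.70 = 1.405 mol
n/ν → G: 0.9667, J: 1.405; G is limiting.
n(Z) = (2/3) × 2.900 = 1.933 mol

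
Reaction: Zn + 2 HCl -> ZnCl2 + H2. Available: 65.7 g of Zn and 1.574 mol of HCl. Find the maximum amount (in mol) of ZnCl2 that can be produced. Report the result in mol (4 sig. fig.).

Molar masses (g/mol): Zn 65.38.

n(Zn) = 65.70 / 65.38 = 1.005 mol
n(HCl) = 1.574 mol
n/ν for Zn = 1.005/1 = 1.005
n/ν for HCl = 1.574/2 = 0.7870
Smallest n/ν is HCl → limiting reagent.
n(ZnCl2) = (1/2) × 1.574 = 0.7870 mol

0.7870 mol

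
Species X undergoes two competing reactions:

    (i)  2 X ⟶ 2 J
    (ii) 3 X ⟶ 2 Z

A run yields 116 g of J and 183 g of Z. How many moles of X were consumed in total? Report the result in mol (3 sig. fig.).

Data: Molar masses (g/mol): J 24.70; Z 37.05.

n(J) = 116 / 24.70 = 4.696 mol
n(Z) = 183 / 37.05 = 4.939 mol
n(X) via (i) = (2/2)×4.696 = 4.696 mol
n(X) via (ii) = (3/2)×4.939 = 7.409 mol
total n(X) = 4.696 + 7.409 = 12.11 mol

12.1 mol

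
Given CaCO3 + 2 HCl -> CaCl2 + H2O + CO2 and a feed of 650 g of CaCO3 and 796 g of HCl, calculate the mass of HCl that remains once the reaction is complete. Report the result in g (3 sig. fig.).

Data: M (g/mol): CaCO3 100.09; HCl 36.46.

322 g

n(CaCO3) = 650.0 / 100.09 = 6.494 mol
n(HCl) = 796.0 / 36.46 = 21.83 mol
n/ν for CaCO3 = 6.494/1 = 6.494
n/ν for HCl = 21.83/2 = 10.92
Smallest n/ν is CaCO3 → limiting reagent.
HCl consumed = (2/1) × 6.494 = 12.99 mol
HCl remaining = 21.83 − 12.99 = 8.840 mol
mass = 8.840 × 36.46 = 322.3 g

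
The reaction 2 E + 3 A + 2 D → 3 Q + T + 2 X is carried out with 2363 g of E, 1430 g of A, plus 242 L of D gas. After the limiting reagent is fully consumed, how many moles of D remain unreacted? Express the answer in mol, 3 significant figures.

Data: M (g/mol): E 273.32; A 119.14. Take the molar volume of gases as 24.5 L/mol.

n(E) = 2363 / 273.32 = 8.646 mol
n(A) = 1430 / 119.14 = 12.00 mol
n(D) = 242.0 / 24.5 = 9.878 mol
n/ν → E: 4.323, A: 4.000, D: 4.939; A is limiting.
D consumed = (2/3) × 12.00 = 8.000 mol
D remaining = 9.878 − 8.000 = 1.878 mol

1.88 mol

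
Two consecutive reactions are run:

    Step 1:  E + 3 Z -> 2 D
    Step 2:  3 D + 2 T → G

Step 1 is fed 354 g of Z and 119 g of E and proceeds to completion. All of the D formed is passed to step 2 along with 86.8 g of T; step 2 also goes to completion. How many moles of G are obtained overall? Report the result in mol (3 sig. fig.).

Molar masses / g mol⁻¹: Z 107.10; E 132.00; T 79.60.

Step 1:
n(Z) = 354.0 / 107.10 = 3.305 mol
n(E) = 119.0 / 132.00 = 0.9015 mol
n/ν for Z = 3.305/3 = 1.102
n/ν for E = 0.9015/1 = 0.9015
Smallest n/ν is E → limiting reagent.
n(D) produced = (2/1) × 0.9015 = 1.803 mol
Step 2:
n(D) available = 1.803 mol
n(T) = 86.80 / 79.60 = 1.090 mol
n/ν for D = 1.803/3 = 0.6010
n/ν for T = 1.090/2 = 0.5450
Smallest n/ν is T → limiting reagent.
n(G) = (1/2) × 1.090 = 0.5450 mol

0.545 mol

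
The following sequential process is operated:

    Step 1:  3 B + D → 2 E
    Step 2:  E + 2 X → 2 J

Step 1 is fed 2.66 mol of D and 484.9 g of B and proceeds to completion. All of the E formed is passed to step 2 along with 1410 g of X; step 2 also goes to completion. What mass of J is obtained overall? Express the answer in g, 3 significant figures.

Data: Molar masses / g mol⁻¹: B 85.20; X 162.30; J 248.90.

1890 g

Step 1:
n(D) = 2.660 mol
n(B) = 484.9 / 85.20 = 5.691 mol
n/ν for D = 2.660/1 = 2.660
n/ν for B = 5.691/3 = 1.897
Smallest n/ν is B → limiting reagent.
n(E) produced = (2/3) × 5.691 = 3.794 mol
Step 2:
n(E) available = 3.794 mol
n(X) = 1410 / 162.30 = 8.688 mol
n/ν for E = 3.794/1 = 3.794
n/ν for X = 8.688/2 = 4.344
Smallest n/ν is E → limiting reagent.
n(J) = (2/1) × 3.794 = 7.588 mol
mass = 7.588 × 248.90 = 1889 g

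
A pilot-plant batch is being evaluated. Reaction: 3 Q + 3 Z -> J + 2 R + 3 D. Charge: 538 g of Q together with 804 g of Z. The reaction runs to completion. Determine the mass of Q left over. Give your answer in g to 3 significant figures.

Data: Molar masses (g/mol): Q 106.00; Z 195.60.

102 g

n(Q) = 538.0 / 106.00 = 5.075 mol
n(Z) = 804.0 / 195.60 = 4.110 mol
n/ν for Q = 5.075/3 = 1.692
n/ν for Z = 4.110/3 = 1.370
Smallest n/ν is Z → limiting reagent.
Q consumed = (3/3) × 4.110 = 4.110 mol
Q remaining = 5.075 − 4.110 = 0.9650 mol
mass = 0.9650 × 106.00 = 102.3 g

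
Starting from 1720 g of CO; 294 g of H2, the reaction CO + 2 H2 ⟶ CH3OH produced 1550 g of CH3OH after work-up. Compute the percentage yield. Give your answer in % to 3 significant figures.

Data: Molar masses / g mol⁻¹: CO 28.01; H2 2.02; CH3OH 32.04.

n(CO) = 1720 / 28.01 = 61.41 mol
n(H2) = 294.0 / 2.02 = 145.5 mol
n/ν for CO = 61.41/1 = 61.41
n/ν for H2 = 145.5/2 = 72.75
Smallest n/ν is CO → limiting reagent.
theoretical n(CH3OH) = (1/1) × 61.41 = 61.41 mol → 1968 g
% yield = 1550 / 1968 × 100 = 78.76 %

78.8 %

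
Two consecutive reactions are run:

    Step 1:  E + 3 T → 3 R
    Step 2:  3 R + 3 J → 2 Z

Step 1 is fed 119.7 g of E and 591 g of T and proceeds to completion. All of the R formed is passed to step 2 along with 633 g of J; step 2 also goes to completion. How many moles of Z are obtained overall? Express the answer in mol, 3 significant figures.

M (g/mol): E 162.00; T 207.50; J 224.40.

1.48 mol

Step 1:
n(E) = 119.7 / 162.00 = 0.7389 mol
n(T) = 591.0 / 207.50 = 2.848 mol
n/ν for E = 0.7389/1 = 0.7389
n/ν for T = 2.848/3 = 0.9493
Smallest n/ν is E → limiting reagent.
n(R) produced = (3/1) × 0.7389 = 2.217 mol
Step 2:
n(R) available = 2.217 mol
n(J) = 633.0 / 224.40 = 2.821 mol
n/ν for R = 2.217/3 = 0.7390
n/ν for J = 2.821/3 = 0.9403
Smallest n/ν is R → limiting reagent.
n(Z) = (2/3) × 2.217 = 1.478 mol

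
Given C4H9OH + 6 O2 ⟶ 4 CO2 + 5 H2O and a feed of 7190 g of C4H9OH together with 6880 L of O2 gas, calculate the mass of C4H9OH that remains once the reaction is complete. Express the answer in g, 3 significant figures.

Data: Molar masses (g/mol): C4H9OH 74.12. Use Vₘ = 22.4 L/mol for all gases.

3400 g

n(C4H9OH) = 7190 / 74.12 = 97.00 mol
n(O2) = 6880 / 22.4 = 307.1 mol
n/ν for C4H9OH = 97.00/1 = 97.00
n/ν for O2 = 307.1/6 = 51.18
Smallest n/ν is O2 → limiting reagent.
C4H9OH consumed = (1/6) × 307.1 = 51.18 mol
C4H9OH remaining = 97.00 − 51.18 = 45.82 mol
mass = 45.82 × 74.12 = 3396 g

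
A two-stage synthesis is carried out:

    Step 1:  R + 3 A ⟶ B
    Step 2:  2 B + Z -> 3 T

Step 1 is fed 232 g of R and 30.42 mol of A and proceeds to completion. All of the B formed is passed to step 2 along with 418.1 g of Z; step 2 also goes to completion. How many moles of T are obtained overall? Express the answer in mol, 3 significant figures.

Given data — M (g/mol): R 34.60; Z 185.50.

Step 1:
n(R) = 232.0 / 34.60 = 6.705 mol
n(A) = 30.42 mol
n/ν for R = 6.705/1 = 6.705
n/ν for A = 30.42/3 = 10.14
Smallest n/ν is R → limiting reagent.
n(B) produced = (1/1) × 6.705 = 6.705 mol
Step 2:
n(B) available = 6.705 mol
n(Z) = 418.1 / 185.50 = 2.254 mol
n/ν for B = 6.705/2 = 3.353
n/ν for Z = 2.254/1 = 2.254
Smallest n/ν is Z → limiting reagent.
n(T) = (3/1) × 2.254 = 6.762 mol

6.76 mol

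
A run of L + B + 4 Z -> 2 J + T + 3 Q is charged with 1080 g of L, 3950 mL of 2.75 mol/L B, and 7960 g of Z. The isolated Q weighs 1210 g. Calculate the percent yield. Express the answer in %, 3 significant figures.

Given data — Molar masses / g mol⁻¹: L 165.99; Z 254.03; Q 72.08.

86.0 %

n(L) = 1080 / 165.99 = 6.506 mol
n(B) = 2.75 × 3950/1000 = 10.86 mol
n(Z) = 7960 / 254.03 = 31.33 mol
n/ν for L = 6.506/1 = 6.506
n/ν for B = 10.86/1 = 10.86
n/ν for Z = 31.33/4 = 7.833
Smallest n/ν is L → limiting reagent.
theoretical n(Q) = (3/1) × 6.506 = 19.52 mol → 1407 g
% yield = 1210 / 1407 × 100 = 86.00 %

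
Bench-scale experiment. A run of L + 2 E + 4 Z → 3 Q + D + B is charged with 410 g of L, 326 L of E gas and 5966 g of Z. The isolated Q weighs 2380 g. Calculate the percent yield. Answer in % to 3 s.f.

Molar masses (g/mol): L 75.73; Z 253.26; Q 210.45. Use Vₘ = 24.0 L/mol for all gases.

n(L) = 410.0 / 75.73 = 5.414 mol
n(E) = 326.0 / 24.0 = 13.58 mol
n(Z) = 5966 / 253.26 = 23.56 mol
n/ν for L = 5.414/1 = 5.414
n/ν for E = 13.58/2 = 6.790
n/ν for Z = 23.56/4 = 5.890
Smallest n/ν is L → limiting reagent.
theoretical n(Q) = (3/1) × 5.414 = 16.24 mol → 3418 g
% yield = 2380 / 3418 × 100 = 69.63 %

69.6 %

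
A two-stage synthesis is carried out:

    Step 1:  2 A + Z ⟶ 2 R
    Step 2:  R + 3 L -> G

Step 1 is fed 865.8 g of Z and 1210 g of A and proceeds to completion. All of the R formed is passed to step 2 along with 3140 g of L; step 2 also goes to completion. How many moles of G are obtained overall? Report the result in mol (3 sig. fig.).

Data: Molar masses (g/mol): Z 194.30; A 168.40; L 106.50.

Step 1:
n(Z) = 865.8 / 194.30 = 4.456 mol
n(A) = 1210 / 168.40 = 7.185 mol
n/ν for Z = 4.456/1 = 4.456
n/ν for A = 7.185/2 = 3.593
Smallest n/ν is A → limiting reagent.
n(R) produced = (2/2) × 7.185 = 7.185 mol
Step 2:
n(R) available = 7.185 mol
n(L) = 3140 / 106.50 = 29.48 mol
n/ν for R = 7.185/1 = 7.185
n/ν for L = 29.48/3 = 9.827
Smallest n/ν is R → limiting reagent.
n(G) = (1/1) × 7.185 = 7.185 mol

7.19 mol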